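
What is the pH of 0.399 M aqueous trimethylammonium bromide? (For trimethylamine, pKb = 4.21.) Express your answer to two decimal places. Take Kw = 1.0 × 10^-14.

(CH3)3NH+ is the conjugate acid of the weak base (CH3)3N.
Kb = 10^(−4.21) = 6.17 × 10^-5
Ka = Kw/Kb = 1.0×10^-14 / 6.17 × 10^-5 = 1.62 × 10^-10
Let x = [H+] at equilibrium. Ka = x²/(0.399 − x).
Neglecting x in the denominator: x = √(1.62 × 10^-10 × 0.399) = 8.04 × 10^-6 M
pH = −log[H+] = −log(8.04 × 10^-6) = 5.09

pH = 5.09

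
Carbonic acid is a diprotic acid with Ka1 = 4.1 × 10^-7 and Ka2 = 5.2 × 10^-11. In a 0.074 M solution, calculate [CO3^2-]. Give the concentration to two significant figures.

First ionization gives [H+] ≈ [HCO3-] = 1.74 × 10^-4 M.
Second step: Ka2 = [H+][CO3^2-]/[HCO3-] ≈ [CO3^2-] (since [H+] ≈ [HCO3-]).
So [CO3^2-] ≈ Ka2.

5.2 × 10^-11 M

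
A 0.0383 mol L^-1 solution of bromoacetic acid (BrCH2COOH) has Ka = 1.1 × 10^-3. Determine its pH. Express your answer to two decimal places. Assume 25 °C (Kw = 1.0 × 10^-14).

BrCH2COOH ⇌ BrCH2COO- + H+
Ka = [H+]²/(0.0383 − [H+]) = 1.1 × 10^-3
[H+] is not negligible relative to C₀; solve [H+]² + 0.0011·[H+] − 4.21e-05 = 0.
[H+] = [−0.0011 + √(0.0011² + 0.000169)]/2 = 5.96 × 10^-3 M
pH = −log[H+] = −log(5.96 × 10^-3) = 2.22

pH = 2.22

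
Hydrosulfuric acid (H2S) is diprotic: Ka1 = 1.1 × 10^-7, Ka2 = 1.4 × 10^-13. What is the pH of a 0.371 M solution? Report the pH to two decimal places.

Ka1 ≫ Ka2, so treat the first dissociation as the only significant source of H+.
Ka1 = x²/(0.371 − x) = 1.1 × 10^-7
x ≈ √(1.1 × 10^-7 × 0.371) = 2.02 × 10^-4 M
pH = −log(2.02 × 10^-4) = 3.69

pH = 3.69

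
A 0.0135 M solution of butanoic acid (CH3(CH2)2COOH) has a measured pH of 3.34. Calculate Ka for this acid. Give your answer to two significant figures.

Ka = 1.6 × 10^-5

[H+] = 10^(-3.34) = 4.57 × 10^-4 M
At equilibrium [HA] = 0.0135 − 4.57 × 10^-4 = 1.30 × 10^-2 M
Ka = [H+][A-]/[HA] = (4.57 × 10^-4)² / 1.30 × 10^-2 = 1.6 × 10^-5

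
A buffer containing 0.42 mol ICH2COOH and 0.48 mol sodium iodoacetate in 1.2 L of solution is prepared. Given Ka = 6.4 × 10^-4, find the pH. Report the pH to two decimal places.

pH = 3.25

pKa = −log(6.4 × 10^-4) = 3.194
Henderson–Hasselbalch: pH = pKa + log([ICH2COO-]/[ICH2COOH]) = 3.194 + log(0.48/0.42)
pH = 3.194 + (+0.058) = 3.25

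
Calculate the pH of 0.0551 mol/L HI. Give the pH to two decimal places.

HI is a strong acid and dissociates completely, so [H+] = 0.0551 M.
pH = -log(0.0551) = 1.26

pH = 1.26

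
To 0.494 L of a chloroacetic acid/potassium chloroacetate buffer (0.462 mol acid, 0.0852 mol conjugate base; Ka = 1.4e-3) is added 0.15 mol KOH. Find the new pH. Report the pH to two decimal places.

pH = 2.73

OH- converts ClCH2COOH to ClCH2COO-: ClCH2COOH → 0.312 mol, ClCH2COO- → 0.235 mol.
pKa = −log(1.4 × 10^-3) = 2.854
pH = pKa + log([A⁻]/[HA]) = 2.854 + log(0.235/0.312) = 2.854 -0.123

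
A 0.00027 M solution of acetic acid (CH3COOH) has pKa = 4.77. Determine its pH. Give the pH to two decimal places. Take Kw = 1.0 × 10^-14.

CH3COOH ⇌ CH3COO- + H+
Ka = 10^(−4.77) = 1.70 × 10^-5
From the ICE table, Ka = [H+]²/(0.00027 − [H+]) = 1.70 × 10^-5.
Here C₀/Ka ≈ 15.9, so the small-[H+] approximation fails. Use the quadratic:
[H+] = (−Ka + √(Ka² + 4·Ka·C₀))/2 = 5.98 × 10^-5 M
pH = −log[H+] = −log(5.98 × 10^-5) = 4.22

pH = 4.22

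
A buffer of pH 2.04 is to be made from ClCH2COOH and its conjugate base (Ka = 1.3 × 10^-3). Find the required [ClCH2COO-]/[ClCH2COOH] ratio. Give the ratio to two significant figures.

pKa = -log(1.3 × 10^-3) = 2.886
pH = pKa + log(r) ⇒ log(r) = 2.04 − 2.886 = -0.846
r = [ClCH2COO-]/[ClCH2COOH] = 10^(-0.846) = 0.143

ratio = 0.14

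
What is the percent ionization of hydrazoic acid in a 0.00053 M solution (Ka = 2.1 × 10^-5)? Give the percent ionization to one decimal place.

HN3 ⇌ N3- + H+; let x = [H+] at equilibrium.
Solve x² + 2.1e-05x − 1.11e-08 = 0 → x = 9.55 × 10^-5 M
% ionization = x/C₀ × 100% = 9.55 × 10^-5/0.00053 × 100% = 18.0%

18.0%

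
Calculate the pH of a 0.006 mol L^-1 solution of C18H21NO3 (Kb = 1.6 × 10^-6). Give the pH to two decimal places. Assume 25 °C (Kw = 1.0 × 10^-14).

C18H21NO3 + H2O ⇌ C18H22NO3+ + OH-
Let x = [OH-] at equilibrium. Kb = x²/(0.006 − x).
Assume x ≪ 0.006: x ≈ √(1.6 × 10^-6 × 0.006) = 9.80 × 10^-5 M
(x/C₀ = 1.6% < 5%, so the approximation holds.)
pOH = −log(9.80 × 10^-5) = 4.01; pH = 14.00 − 4.01 = 9.99

pH = 9.99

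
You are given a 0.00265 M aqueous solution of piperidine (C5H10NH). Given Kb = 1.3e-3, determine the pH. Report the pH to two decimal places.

C5H10NH + H2O ⇌ C5H10NH2+ + OH-
Kb = [OH-]²/(0.00265 − [OH-]) = 1.3 × 10^-3
The 5% rule fails; solving [OH-]² + Kb·[OH-] − Kb·C₀ = 0 exactly:
[OH-] = [−0.0013 + √(0.0013² + 1.38e-05)]/2 = 1.32 × 10^-3 M
pOH = −log(1.32 × 10^-3) = 2.88; pH = 14.00 − 2.88 = 11.12

pH = 11.12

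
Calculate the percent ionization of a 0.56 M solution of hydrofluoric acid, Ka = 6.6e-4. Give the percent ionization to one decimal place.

3.4%

HF ⇌ F- + H+; let x = [H+] at equilibrium.
x ≈ √(Ka·C₀) = √(6.6 × 10^-4 × 0.56) = 1.92 × 10^-2 M
% ionization = x/C₀ × 100% = 1.92 × 10^-2/0.56 × 100% = 3.4%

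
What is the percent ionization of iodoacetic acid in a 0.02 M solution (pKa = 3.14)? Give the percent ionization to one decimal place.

ICH2COOH ⇌ ICH2COO- + H+; let x = [H+] at equilibrium.
Ka = 10^(−3.14) = 7.24 × 10^-4
Solve x² + 0.000724x − 1.45e-05 = 0 → x = 3.46 × 10^-3 M
% ionization = x/C₀ × 100% = 3.46 × 10^-3/0.02 × 100% = 17.3%

17.3%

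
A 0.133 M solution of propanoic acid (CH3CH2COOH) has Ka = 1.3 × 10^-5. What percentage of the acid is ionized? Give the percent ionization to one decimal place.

1.0%

CH3CH2COOH ⇌ CH3CH2COO- + H+; let x = [H+] at equilibrium.
x ≈ √(Ka·C₀) = √(1.3 × 10^-5 × 0.133) = 1.31 × 10^-3 M
% ionization = x/C₀ × 100% = 1.31 × 10^-3/0.133 × 100% = 1.0%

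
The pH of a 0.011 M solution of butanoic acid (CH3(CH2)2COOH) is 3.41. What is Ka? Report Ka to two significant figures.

Ka = 1.4 × 10^-5

[H+] = 10^(-3.41) = 3.89 × 10^-4 M
At equilibrium [HA] = 0.011 − 3.89 × 10^-4 = 1.06 × 10^-2 M
Ka = [H+][A-]/[HA] = (3.89 × 10^-4)² / 1.06 × 10^-2 = 1.4 × 10^-5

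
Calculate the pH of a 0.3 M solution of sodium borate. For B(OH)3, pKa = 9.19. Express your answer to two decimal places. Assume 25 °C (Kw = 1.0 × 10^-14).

pH = 11.33

B(OH)4- is the conjugate base of the weak acid B(OH)3.
Ka = 10^(−9.19) = 6.46 × 10^-10
Kb = Kw/Ka = 1.0×10^-14 / 6.46 × 10^-10 = 1.55 × 10^-5
Let x = [OH-] at equilibrium. Kb = x²/(0.3 − x).
Assume x ≪ 0.3: x ≈ √(1.55 × 10^-5 × 0.3) = 2.16 × 10^-3 M
Check: 0.72% ionized — well under 5%, approximation valid.
pOH = 2.67, so pH = 14.00 − pOH = 11.33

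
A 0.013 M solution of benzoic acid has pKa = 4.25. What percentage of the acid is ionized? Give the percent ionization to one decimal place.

C6H5COOH ⇌ C6H5COO- + H+; let x = [H+] at equilibrium.
Ka = 10^(−4.25) = 5.62 × 10^-5
Solve x² + 5.62e-05x − 7.31e-07 = 0 → x = 8.27 × 10^-4 M
% ionization = x/C₀ × 100% = 8.27 × 10^-4/0.013 × 100% = 6.4%

6.4%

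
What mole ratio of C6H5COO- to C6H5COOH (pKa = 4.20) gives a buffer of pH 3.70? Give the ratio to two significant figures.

pH = pKa + log(r) ⇒ log(r) = 3.70 − 4.20 = -0.50
r = [C6H5COO-]/[C6H5COOH] = 10^(-0.50) = 0.316

ratio = 0.32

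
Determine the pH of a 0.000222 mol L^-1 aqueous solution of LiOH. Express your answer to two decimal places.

pH = 10.35

LiOH is a strong base; [OH-] = 0.000222 M.
pOH = -log(0.000222) = 3.65
pH = 14.00 - 3.65 = 10.35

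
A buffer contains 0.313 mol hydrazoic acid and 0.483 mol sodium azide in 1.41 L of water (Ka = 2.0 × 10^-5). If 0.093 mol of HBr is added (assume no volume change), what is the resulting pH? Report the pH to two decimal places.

pH = 4.68

Added H+ converts N3- to HN3: HN3 → 0.406 mol, N3- → 0.39 mol.
pKa = −log(2.0 × 10^-5) = 4.699
pH = pKa + log(n_N3-/n_HN3) = 4.699 + log(0.39/0.406) = 4.699 + (-0.017)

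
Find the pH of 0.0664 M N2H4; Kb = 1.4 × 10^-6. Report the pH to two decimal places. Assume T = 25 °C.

pH = 10.48

N2H4 + H2O ⇌ N2H5+ + OH-
Kb = [OH-]²/(0.0664 − [OH-]) = 1.4 × 10^-6
Neglecting [OH-] in the denominator: [OH-] = √(1.4 × 10^-6 × 0.0664) = 3.05 × 10^-4 M
pOH = −log(3.05 × 10^-4) = 3.52; pH = 14.00 − 3.52 = 10.48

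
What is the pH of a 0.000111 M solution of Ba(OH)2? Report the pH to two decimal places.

Ba(OH)2 is a strong base (each formula unit releases 2 OH-); [OH-] = 0.000222 M.
pOH = -log(0.000222) = 3.65
pH = 14.00 - 3.65 = 10.35

pH = 10.35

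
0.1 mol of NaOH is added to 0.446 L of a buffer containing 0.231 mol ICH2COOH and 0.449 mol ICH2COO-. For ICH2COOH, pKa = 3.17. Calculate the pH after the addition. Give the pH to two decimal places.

pH = 3.79

After neutralization: n(ICH2COOH) = 0.131 mol, n(ICH2COO-) = 0.549 mol.
pH = pKa + log([A⁻]/[HA]) = 3.17 + log(0.549/0.131) = 3.17 +0.622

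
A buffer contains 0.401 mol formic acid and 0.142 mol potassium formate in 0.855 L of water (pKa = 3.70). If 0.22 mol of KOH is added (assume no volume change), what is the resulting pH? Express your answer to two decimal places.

After neutralization: n(HCOOH) = 0.181 mol, n(HCOO-) = 0.362 mol.
Henderson–Hasselbalch with mole ratio 0.362/0.181: pH = 3.70 + (+0.301)

pH = 4.00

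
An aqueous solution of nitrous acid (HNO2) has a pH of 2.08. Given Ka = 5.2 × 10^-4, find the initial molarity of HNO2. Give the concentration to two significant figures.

C₀ = 1.4 × 10^-1 M

[H+] = 10^(-2.08) = 8.32 × 10^-3 M = x
Ka = x²/(C₀ − x) ⇒ C₀ = x + x²/Ka
C₀ = 8.32 × 10^-3 + (8.32 × 10^-3)²/(5.2 × 10^-4) = 1.41 × 10^-1 M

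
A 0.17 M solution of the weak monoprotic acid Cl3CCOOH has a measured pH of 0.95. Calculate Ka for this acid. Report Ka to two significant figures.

Ka = 2.2 × 10^-1

[H+] = 10^(-0.95) = 1.12 × 10^-1 M
At equilibrium [HA] = 0.17 − 1.12 × 10^-1 = 5.80 × 10^-2 M
Ka = [H+][A-]/[HA] = (1.12 × 10^-1)² / 5.80 × 10^-2 = 2.2 × 10^-1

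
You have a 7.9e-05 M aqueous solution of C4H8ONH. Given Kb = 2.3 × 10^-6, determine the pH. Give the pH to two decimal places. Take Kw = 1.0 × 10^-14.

C4H8ONH + H2O ⇌ C4H8ONH2+ + OH-
Let x = [OH-] at equilibrium. Kb = x²/(7.9e-05 − x).
The 5% rule fails; solving x² + Kb·x − Kb·C₀ = 0 exactly:
x = (−Kb + √(Kb² + 4·Kb·C₀))/2 = 1.24 × 10^-5 M
pOH = −log(1.24 × 10^-5) = 4.91; pH = 14.00 − 4.91 = 9.09

pH = 9.09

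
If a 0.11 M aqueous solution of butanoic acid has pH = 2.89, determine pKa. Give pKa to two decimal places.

pKa = 4.82

[H+] = 10^(-2.89) = 1.29 × 10^-3 M
At equilibrium [HA] = 0.11 − 1.29 × 10^-3 = 1.09 × 10^-1 M
Ka = [H+][A-]/[HA] = (1.29 × 10^-3)² / 1.09 × 10^-1 = 1.53 × 10^-5
pKa = -log(1.53 × 10^-5) = 4.82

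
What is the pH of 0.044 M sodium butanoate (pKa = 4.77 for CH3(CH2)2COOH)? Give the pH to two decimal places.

pH = 8.71

CH3(CH2)2COO- is the conjugate base of the weak acid CH3(CH2)2COOH.
Ka = 10^(−4.77) = 1.70 × 10^-5
Kb = Kw/Ka = 1.0×10^-14 / 1.70 × 10^-5 = 5.88 × 10^-10
From the ICE table, Kb = [OH-]²/(0.044 − [OH-]) = 5.88 × 10^-10.
Since Kb ≪ C₀, [OH-] ≈ √(Kb·C₀) = 5.09 × 10^-6 M.
pOH = −log(5.09 × 10^-6) = 5.29; pH = 14.00 − 5.29 = 8.71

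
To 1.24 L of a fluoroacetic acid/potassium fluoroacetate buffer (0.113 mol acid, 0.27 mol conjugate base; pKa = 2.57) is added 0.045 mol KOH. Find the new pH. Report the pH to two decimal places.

After neutralization: n(FCH2COOH) = 0.068 mol, n(FCH2COO-) = 0.315 mol.
pH = pKa + log([A⁻]/[HA]) = 2.57 + log(0.315/0.068) = 2.57 +0.666

pH = 3.24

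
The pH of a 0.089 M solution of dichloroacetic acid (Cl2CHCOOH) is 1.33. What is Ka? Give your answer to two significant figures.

[H+] = 10^(-1.33) = 4.68 × 10^-2 M
At equilibrium [HA] = 0.089 − 4.68 × 10^-2 = 4.22 × 10^-2 M
Ka = [H+][A-]/[HA] = (4.68 × 10^-2)² / 4.22 × 10^-2 = 5.2 × 10^-2

Ka = 5.2 × 10^-2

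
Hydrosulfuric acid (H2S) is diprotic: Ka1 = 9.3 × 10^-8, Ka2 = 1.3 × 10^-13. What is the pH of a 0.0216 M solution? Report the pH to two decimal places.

pH = 4.35

Since Ka1 ≫ Ka2, the first ionization dominates [H+].
Ka1 = x²/(0.0216 − x) = 9.3 × 10^-8
x ≈ √(9.3 × 10^-8 × 0.0216) = 4.48 × 10^-5 M
pH = −log(4.48 × 10^-5) = 4.35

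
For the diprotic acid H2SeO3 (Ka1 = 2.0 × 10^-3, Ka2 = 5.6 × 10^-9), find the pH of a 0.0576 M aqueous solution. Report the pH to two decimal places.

pH = 2.01

Ka1 ≫ Ka2, so treat the first dissociation as the only significant source of H+.
Ka1 = x²/(0.0576 − x) = 2.0 × 10^-3
Solving the quadratic: x = (−Ka1 + √(Ka1² + 4·Ka1·C₀))/2 = 9.78 × 10^-3 M
pH = −log(9.78 × 10^-3) = 2.01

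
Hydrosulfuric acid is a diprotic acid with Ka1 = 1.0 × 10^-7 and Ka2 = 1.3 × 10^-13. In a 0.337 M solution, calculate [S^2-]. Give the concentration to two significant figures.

First ionization gives [H+] ≈ [HS-] = 1.84 × 10^-4 M.
Second step: Ka2 = [H+][S^2-]/[HS-] ≈ [S^2-] (since [H+] ≈ [HS-]).
So [S^2-] ≈ Ka2.

1.3 × 10^-13 M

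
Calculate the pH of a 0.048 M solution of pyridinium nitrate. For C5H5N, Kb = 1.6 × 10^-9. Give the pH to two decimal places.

C5H5NH+ is the conjugate acid of the weak base C5H5N.
Ka = Kw/Kb = 1.0×10^-14 / 1.6 × 10^-9 = 6.25 × 10^-6
From the ICE table, Ka = x²/(0.048 − x) = 6.25 × 10^-6.
Neglecting x in the denominator: x = √(6.25 × 10^-6 × 0.048) = 5.48 × 10^-4 M
Check: 1.1% ionized — well under 5%, approximation valid.
pH = −log(5.48 × 10^-4) = 3.26

pH = 3.26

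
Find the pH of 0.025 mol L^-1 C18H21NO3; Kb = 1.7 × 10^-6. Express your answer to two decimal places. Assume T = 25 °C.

C18H21NO3 + H2O ⇌ C18H22NO3+ + OH-
Kb = x²/(0.025 − x) = 1.7 × 10^-6
Since Kb ≪ C₀, x ≈ √(Kb·C₀) = 2.06 × 10^-4 M.
pOH = −log(2.06 × 10^-4) = 3.69; pH = 14.00 − 3.69 = 10.31

pH = 10.31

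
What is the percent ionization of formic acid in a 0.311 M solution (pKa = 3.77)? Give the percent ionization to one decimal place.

2.3%

HCOOH ⇌ HCOO- + H+; let x = [H+] at equilibrium.
Ka = 10^(−3.77) = 1.70 × 10^-4
x ≈ √(Ka·C₀) = √(1.70 × 10^-4 × 0.311) = 7.27 × 10^-3 M
% ionization = x/C₀ × 100% = 7.27 × 10^-3/0.311 × 100% = 2.3%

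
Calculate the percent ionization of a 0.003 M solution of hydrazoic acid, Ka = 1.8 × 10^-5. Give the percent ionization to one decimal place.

HN3 ⇌ N3- + H+; let x = [H+] at equilibrium.
Solve x² + 1.8e-05x − 5.4e-08 = 0 → x = 2.24 × 10^-4 M
Fraction ionized = 2.24 × 10^-4 / 0.003 = 0.0747 → 7.5%

7.5%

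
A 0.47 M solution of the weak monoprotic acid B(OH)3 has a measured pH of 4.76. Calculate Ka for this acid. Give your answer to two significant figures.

[H+] = 10^(-4.76) = 1.74 × 10^-5 M
At equilibrium [HA] = 0.47 − 1.74 × 10^-5 = 4.70 × 10^-1 M
Ka = [H+][A-]/[HA] = (1.74 × 10^-5)² / 4.70 × 10^-1 = 6.4 × 10^-10

Ka = 6.4 × 10^-10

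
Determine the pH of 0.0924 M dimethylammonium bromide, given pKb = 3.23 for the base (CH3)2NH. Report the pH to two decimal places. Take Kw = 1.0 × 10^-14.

(CH3)2NH2+ is the conjugate acid of the weak base (CH3)2NH.
Kb = 10^(−3.23) = 5.89 × 10^-4
Ka = Kw/Kb = 1.0×10^-14 / 5.89 × 10^-4 = 1.70 × 10^-11
Ka = [H+]²/(0.0924 − [H+]) = 1.70 × 10^-11
Assume [H+] ≪ 0.0924: [H+] ≈ √(1.70 × 10^-11 × 0.0924) = 1.25 × 10^-6 M
([H+]/C₀ = 0.0014% < 5%, so the approximation holds.)
pH = −log[H+] = −log(1.25 × 10^-6) = 5.90

pH = 5.90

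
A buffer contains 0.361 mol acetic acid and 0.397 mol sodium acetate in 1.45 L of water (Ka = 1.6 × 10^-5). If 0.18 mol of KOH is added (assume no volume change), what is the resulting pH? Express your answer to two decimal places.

After neutralization: n(CH3COOH) = 0.181 mol, n(CH3COO-) = 0.577 mol.
pKa = −log(1.6 × 10^-5) = 4.796
pH = pKa + log([A⁻]/[HA]) = 4.796 + log(0.577/0.181) = 4.796 +0.503

pH = 5.30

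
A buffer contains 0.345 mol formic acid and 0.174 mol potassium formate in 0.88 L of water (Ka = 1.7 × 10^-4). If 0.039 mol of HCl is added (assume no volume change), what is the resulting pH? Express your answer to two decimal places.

pH = 3.32

Added H+ converts HCOO- to HCOOH: HCOOH → 0.384 mol, HCOO- → 0.135 mol.
pKa = −log(1.7 × 10^-4) = 3.770
pH = pKa + log(n_HCOO-/n_HCOOH) = 3.770 + log(0.135/0.384) = 3.770 + (-0.454)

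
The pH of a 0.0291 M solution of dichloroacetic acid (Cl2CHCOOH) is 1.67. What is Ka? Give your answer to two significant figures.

Ka = 5.9 × 10^-2

[H+] = 10^(-1.67) = 2.14 × 10^-2 M
At equilibrium [HA] = 0.0291 − 2.14 × 10^-2 = 7.70 × 10^-3 M
Ka = [H+][A-]/[HA] = (2.14 × 10^-2)² / 7.70 × 10^-3 = 5.9 × 10^-2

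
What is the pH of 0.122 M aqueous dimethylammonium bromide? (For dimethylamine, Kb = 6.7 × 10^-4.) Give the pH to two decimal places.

pH = 5.87

(CH3)2NH2+ is the conjugate acid of the weak base (CH3)2NH.
Ka = Kw/Kb = 1.0×10^-14 / 6.7 × 10^-4 = 1.49 × 10^-11
From the ICE table, Ka = x²/(0.122 − x) = 1.49 × 10^-11.
Since Ka ≪ C₀, x ≈ √(Ka·C₀) = 1.35 × 10^-6 M.
(x/C₀ = 0.0011% < 5%, so the approximation holds.)
pH = −log[H+] = −log(1.35 × 10^-6) = 5.87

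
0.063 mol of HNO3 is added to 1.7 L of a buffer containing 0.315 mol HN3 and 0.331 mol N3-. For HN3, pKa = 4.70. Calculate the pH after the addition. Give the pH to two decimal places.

pH = 4.55

After neutralization: n(HN3) = 0.378 mol, n(N3-) = 0.268 mol.
pH = pKa + log([A⁻]/[HA]) = 4.70 + log(0.268/0.378) = 4.70 -0.149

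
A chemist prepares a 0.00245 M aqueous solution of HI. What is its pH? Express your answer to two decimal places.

pH = 2.61

HI is a strong acid and dissociates completely, so [H+] = 0.00245 M.
pH = -log(0.00245) = 2.61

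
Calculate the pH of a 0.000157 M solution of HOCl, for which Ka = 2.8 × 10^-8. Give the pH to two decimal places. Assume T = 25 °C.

pH = 5.68

HOCl ⇌ OCl- + H+
From the ICE table, Ka = x²/(0.000157 − x) = 2.8 × 10^-8.
Since Ka ≪ C₀, x ≈ √(Ka·C₀) = 2.10 × 10^-6 M.
pH = −log[H+] = −log(2.10 × 10^-6) = 5.68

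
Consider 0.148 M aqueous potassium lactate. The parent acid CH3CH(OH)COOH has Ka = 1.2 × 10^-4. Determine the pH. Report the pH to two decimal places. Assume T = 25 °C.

pH = 8.55

CH3CH(OH)COO- is the conjugate base of the weak acid CH3CH(OH)COOH.
Kb = Kw/Ka = 1.0×10^-14 / 1.2 × 10^-4 = 8.33 × 10^-11
Kb = x²/(0.148 − x) = 8.33 × 10^-11
Assume x ≪ 0.148: x ≈ √(8.33 × 10^-11 × 0.148) = 3.51 × 10^-6 M
Check: 0.0024% ionized — well under 5%, approximation valid.
pOH = 5.45, so pH = 14.00 − pOH = 8.55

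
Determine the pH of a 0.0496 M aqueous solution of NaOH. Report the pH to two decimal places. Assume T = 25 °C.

pH = 12.70

NaOH is a strong base; [OH-] = 0.0496 M.
pOH = -log(0.0496) = 1.30
pH = 14.00 - 1.30 = 12.70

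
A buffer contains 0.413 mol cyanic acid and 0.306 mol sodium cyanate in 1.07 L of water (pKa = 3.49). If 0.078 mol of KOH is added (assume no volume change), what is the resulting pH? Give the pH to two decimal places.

pH = 3.55

After neutralization: n(HOCN) = 0.335 mol, n(OCN-) = 0.384 mol.
Henderson–Hasselbalch with mole ratio 0.384/0.335: pH = 3.49 + (+0.059)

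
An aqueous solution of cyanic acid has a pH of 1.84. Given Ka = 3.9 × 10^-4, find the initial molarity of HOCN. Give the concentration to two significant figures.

[H+] = 10^(-1.84) = 1.45 × 10^-2 M = x
Ka = x²/(C₀ − x) ⇒ C₀ = x + x²/Ka
C₀ = 1.45 × 10^-2 + (1.45 × 10^-2)²/(3.9 × 10^-4) = 5.54 × 10^-1 M

C₀ = 5.5 × 10^-1 M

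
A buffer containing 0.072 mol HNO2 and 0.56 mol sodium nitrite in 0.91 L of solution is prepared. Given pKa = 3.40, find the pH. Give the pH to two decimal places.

pH = 4.29

Henderson–Hasselbalch: pH = pKa + log([NO2-]/[HNO2]) = 3.40 + log(0.56/0.072)
pH = 3.40 + (+0.891) = 4.29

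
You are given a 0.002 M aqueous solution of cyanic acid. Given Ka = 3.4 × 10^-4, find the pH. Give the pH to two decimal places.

HOCN ⇌ OCN- + H+
Ka = [H+]²/(0.002 − [H+]) = 3.4 × 10^-4
Here C₀/Ka ≈ 5.88, so the small-[H+] approximation fails. Use the quadratic:
[H+] = (−Ka + √(Ka² + 4·Ka·C₀))/2 = 6.72 × 10^-4 M
pH = −log[H+] = −log(6.72 × 10^-4) = 3.17

pH = 3.17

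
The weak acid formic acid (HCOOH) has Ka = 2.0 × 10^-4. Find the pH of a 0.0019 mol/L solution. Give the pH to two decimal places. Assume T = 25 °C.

HCOOH ⇌ HCOO- + H+
Ka = x²/(0.0019 − x) = 2.0 × 10^-4
Here C₀/Ka ≈ 9.5, so the small-x approximation fails. Use the quadratic:
x = (−Ka + √(Ka² + 4·Ka·C₀))/2 = 5.24 × 10^-4 M
pH = −log[H+] = −log(5.24 × 10^-4) = 3.28

pH = 3.28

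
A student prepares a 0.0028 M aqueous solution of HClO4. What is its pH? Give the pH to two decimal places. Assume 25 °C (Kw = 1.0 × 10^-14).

HClO4 is a strong acid and dissociates completely, so [H+] = 0.0028 M.
pH = -log(0.0028) = 2.55

pH = 2.55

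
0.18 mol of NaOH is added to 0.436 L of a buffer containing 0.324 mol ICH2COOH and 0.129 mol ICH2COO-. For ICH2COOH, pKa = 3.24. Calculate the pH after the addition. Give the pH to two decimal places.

pH = 3.57

After neutralization: n(ICH2COOH) = 0.144 mol, n(ICH2COO-) = 0.309 mol.
pH = pKa + log([A⁻]/[HA]) = 3.24 + log(0.309/0.144) = 3.24 +0.332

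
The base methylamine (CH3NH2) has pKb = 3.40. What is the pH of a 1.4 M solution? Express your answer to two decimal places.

pH = 12.37

CH3NH2 + H2O ⇌ CH3NH3+ + OH-
Kb = 10^(−3.40) = 3.98 × 10^-4
From the ICE table, Kb = [OH-]²/(1.4 − [OH-]) = 3.98 × 10^-4.
Assume [OH-] ≪ 1.4: [OH-] ≈ √(3.98 × 10^-4 × 1.4) = 2.36 × 10^-2 M
([OH-]/C₀ = 1.7% < 5%, so the approximation holds.)
pOH = −log(2.36 × 10^-2) = 1.63; pH = 14.00 − 1.63 = 12.37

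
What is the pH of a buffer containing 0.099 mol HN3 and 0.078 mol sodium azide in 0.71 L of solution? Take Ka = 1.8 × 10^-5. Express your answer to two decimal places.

pH = 4.64

pKa = −log(1.8 × 10^-5) = 4.745
pH = pKa + log([A⁻]/[HA]) = 4.745 + log(0.078/0.099)
pH = 4.745 + (-0.104) = 4.64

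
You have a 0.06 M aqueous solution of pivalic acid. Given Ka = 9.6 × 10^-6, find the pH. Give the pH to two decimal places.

pH = 3.12

(CH3)3CCOOH ⇌ (CH3)3CCOO- + H+
Ka = [H+]²/(0.06 − [H+]) = 9.6 × 10^-6
Assume [H+] ≪ 0.06: [H+] ≈ √(9.6 × 10^-6 × 0.06) = 7.59 × 10^-4 M
([H+]/C₀ = 1.3% < 5%, so the approximation holds.)
pH = −log[H+] = −log(7.59 × 10^-4) = 3.12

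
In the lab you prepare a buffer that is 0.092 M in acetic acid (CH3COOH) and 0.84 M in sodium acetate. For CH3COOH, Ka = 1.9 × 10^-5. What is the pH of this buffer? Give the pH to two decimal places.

pH = 5.68

pKa = −log(1.9 × 10^-5) = 4.721
Using pH = pKa + log([base]/[acid]) with [base]/[acid] = 0.84/0.092:
pH = 4.721 + (+0.960) = 5.68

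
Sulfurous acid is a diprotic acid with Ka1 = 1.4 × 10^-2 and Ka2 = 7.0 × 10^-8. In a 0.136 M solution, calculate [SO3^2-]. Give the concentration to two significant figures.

7.0 × 10^-8 M

First ionization gives [H+] ≈ [HSO3-] = 3.72 × 10^-2 M.
Second step: Ka2 = [H+][SO3^2-]/[HSO3-] ≈ [SO3^2-] (since [H+] ≈ [HSO3-]).
So [SO3^2-] ≈ Ka2.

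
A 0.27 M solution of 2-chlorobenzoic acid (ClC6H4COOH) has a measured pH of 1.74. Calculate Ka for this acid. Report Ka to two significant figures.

[H+] = 10^(-1.74) = 1.82 × 10^-2 M
At equilibrium [HA] = 0.27 − 1.82 × 10^-2 = 2.52 × 10^-1 M
Ka = [H+][A-]/[HA] = (1.82 × 10^-2)² / 2.52 × 10^-1 = 1.3 × 10^-3

Ka = 1.3 × 10^-3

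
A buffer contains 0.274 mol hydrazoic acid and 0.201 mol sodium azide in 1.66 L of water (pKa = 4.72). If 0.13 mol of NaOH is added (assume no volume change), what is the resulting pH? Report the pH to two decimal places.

pH = 5.08

OH- converts HN3 to N3-: HN3 → 0.144 mol, N3- → 0.331 mol.
pH = pKa + log([A⁻]/[HA]) = 4.72 + log(0.331/0.144) = 4.72 +0.361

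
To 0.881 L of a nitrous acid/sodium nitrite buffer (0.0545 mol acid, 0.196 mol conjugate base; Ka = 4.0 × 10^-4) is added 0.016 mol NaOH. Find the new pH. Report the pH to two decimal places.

OH- converts HNO2 to NO2-: HNO2 → 0.0385 mol, NO2- → 0.212 mol.
pKa = −log(4.0 × 10^-4) = 3.398
pH = pKa + log(n_NO2-/n_HNO2) = 3.398 + log(0.212/0.0385) = 3.398 + (+0.741)

pH = 4.14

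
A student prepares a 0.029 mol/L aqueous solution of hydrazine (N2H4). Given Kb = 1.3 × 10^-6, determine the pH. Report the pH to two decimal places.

N2H4 + H2O ⇌ N2H5+ + OH-
From the ICE table, Kb = [OH-]²/(0.029 − [OH-]) = 1.3 × 10^-6.
Since Kb ≪ C₀, [OH-] ≈ √(Kb·C₀) = 1.94 × 10^-4 M.
Check: 0.67% ionized — well under 5%, approximation valid.
pOH = −log(1.94 × 10^-4) = 3.71; pH = 14.00 − 3.71 = 10.29

pH = 10.29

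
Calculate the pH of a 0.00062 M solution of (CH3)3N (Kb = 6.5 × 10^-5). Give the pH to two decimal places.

pH = 10.23

(CH3)3N + H2O ⇌ (CH3)3NH+ + OH-
Let x = [OH-] at equilibrium. Kb = x²/(0.00062 − x).
The 5% rule fails; solving x² + Kb·x − Kb·C₀ = 0 exactly:
x = (−Kb + √(Kb² + 4·Kb·C₀))/2 = 1.71 × 10^-4 M
pOH = −log(1.71 × 10^-4) = 3.77; pH = 14.00 − 3.77 = 10.23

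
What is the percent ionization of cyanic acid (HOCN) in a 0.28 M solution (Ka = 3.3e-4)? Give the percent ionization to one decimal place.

3.4%

HOCN ⇌ OCN- + H+; let x = [H+] at equilibrium.
x ≈ √(Ka·C₀) = √(3.3 × 10^-4 × 0.28) = 9.61 × 10^-3 M
% ionization = x/C₀ × 100% = 9.61 × 10^-3/0.28 × 100% = 3.4%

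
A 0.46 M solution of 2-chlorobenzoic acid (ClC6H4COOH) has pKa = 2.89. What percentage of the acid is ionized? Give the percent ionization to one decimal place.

ClC6H4COOH ⇌ ClC6H4COO- + H+; let x = [H+] at equilibrium.
Ka = 10^(−2.89) = 1.29 × 10^-3
Solve x² + 0.00129x − 0.000593 = 0 → x = 2.37 × 10^-2 M
% ionization = x/C₀ × 100% = 2.37 × 10^-2/0.46 × 100% = 5.2%

5.2%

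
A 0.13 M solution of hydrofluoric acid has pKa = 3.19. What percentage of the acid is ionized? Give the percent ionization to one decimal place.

HF ⇌ F- + H+; let x = [H+] at equilibrium.
Ka = 10^(−3.19) = 6.46 × 10^-4
Solve x² + 0.000646x − 8.4e-05 = 0 → x = 8.85 × 10^-3 M
% ionization = x/C₀ × 100% = 8.85 × 10^-3/0.13 × 100% = 6.8%

6.8%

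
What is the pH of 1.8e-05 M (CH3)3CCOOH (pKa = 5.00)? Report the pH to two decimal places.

pH = 5.03

(CH3)3CCOOH ⇌ (CH3)3CCOO- + H+
Ka = 10^(−5.00) = 1.00 × 10^-5
Let x = [H+] at equilibrium. Ka = x²/(1.8e-05 − x).
The 5% rule fails; solving x² + Ka·x − Ka·C₀ = 0 exactly:
x = [−1e-05 + √(1e-05² + 7.2e-10)]/2 = 9.32 × 10^-6 M
pH = −log[H+] = −log(9.32 × 10^-6) = 5.03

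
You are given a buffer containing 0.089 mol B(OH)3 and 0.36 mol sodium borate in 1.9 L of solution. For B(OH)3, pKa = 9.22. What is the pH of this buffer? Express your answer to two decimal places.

pH = pKa + log([A⁻]/[HA]) = 9.22 + log(0.36/0.089)
pH = 9.22 + (+0.607) = 9.83

pH = 9.83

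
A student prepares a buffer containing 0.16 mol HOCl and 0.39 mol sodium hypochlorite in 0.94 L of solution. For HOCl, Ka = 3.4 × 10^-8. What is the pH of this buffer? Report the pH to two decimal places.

pKa = −log(3.4 × 10^-8) = 7.469
pH = pKa + log([A⁻]/[HA]) = 7.469 + log(0.39/0.16)
pH = 7.469 + (+0.387) = 7.86

pH = 7.86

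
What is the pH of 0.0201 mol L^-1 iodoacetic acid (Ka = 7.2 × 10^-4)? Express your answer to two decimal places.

ICH2COOH ⇌ ICH2COO- + H+
Ka = [H+]²/(0.0201 − [H+]) = 7.2 × 10^-4
[H+] is not negligible relative to C₀; solve [H+]² + 0.00072·[H+] − 1.45e-05 = 0.
[H+] = (−Ka + √(Ka² + 4·Ka·C₀))/2 = 3.46 × 10^-3 M
pH = −log(3.46 × 10^-3) = 2.46

pH = 2.46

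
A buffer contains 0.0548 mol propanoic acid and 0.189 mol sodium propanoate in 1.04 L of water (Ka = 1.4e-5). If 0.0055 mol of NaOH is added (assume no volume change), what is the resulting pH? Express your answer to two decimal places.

OH- converts CH3CH2COOH to CH3CH2COO-: CH3CH2COOH → 0.0493 mol, CH3CH2COO- → 0.195 mol.
pKa = −log(1.4 × 10^-5) = 4.854
pH = pKa + log(n_CH3CH2COO-/n_CH3CH2COOH) = 4.854 + log(0.195/0.0493) = 4.854 + (+0.597)

pH = 5.45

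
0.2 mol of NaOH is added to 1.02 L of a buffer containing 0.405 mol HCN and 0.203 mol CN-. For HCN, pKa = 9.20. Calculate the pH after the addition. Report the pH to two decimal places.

pH = 9.49

OH- converts HCN to CN-: HCN → 0.205 mol, CN- → 0.403 mol.
pH = pKa + log(n_CN-/n_HCN) = 9.20 + log(0.403/0.205) = 9.20 + (+0.294)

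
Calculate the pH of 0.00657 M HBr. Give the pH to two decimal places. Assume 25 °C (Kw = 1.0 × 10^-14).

HBr is a strong acid and dissociates completely, so [H+] = 0.00657 M.
pH = -log(0.00657) = 2.18

pH = 2.18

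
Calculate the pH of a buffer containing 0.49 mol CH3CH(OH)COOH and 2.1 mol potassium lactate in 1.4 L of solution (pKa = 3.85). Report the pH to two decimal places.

pH = 4.48

pH = pKa + log([A⁻]/[HA]) = 3.85 + log(2.1/0.49)
pH = 3.85 + (+0.632) = 4.48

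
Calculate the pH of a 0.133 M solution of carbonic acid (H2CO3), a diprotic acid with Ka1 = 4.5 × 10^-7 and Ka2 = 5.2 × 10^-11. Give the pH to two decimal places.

pH = 3.61

Since Ka1 ≫ Ka2, the first ionization dominates [H+].
Ka1 = x²/(0.133 − x) = 4.5 × 10^-7
x ≈ √(4.5 × 10^-7 × 0.133) = 2.45 × 10^-4 M
pH = −log(2.45 × 10^-4) = 3.61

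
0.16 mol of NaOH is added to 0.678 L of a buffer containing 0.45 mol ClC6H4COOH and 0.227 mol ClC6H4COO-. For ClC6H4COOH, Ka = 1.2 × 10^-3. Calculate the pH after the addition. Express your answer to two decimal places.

pH = 3.05

After neutralization: n(ClC6H4COOH) = 0.29 mol, n(ClC6H4COO-) = 0.387 mol.
pKa = −log(1.2 × 10^-3) = 2.921
Henderson–Hasselbalch with mole ratio 0.387/0.29: pH = 2.921 + (+0.125)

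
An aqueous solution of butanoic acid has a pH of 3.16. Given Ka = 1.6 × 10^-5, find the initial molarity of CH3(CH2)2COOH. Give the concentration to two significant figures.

C₀ = 3.1 × 10^-2 M

[H+] = 10^(-3.16) = 6.92 × 10^-4 M = x
Ka = x²/(C₀ − x) ⇒ C₀ = x + x²/Ka
C₀ = 6.92 × 10^-4 + (6.92 × 10^-4)²/(1.6 × 10^-5) = 3.06 × 10^-2 M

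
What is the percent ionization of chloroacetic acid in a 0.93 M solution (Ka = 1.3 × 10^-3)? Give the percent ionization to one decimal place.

3.7%

ClCH2COOH ⇌ ClCH2COO- + H+; let x = [H+] at equilibrium.
x ≈ √(Ka·C₀) = √(1.3 × 10^-3 × 0.93) = 3.48 × 10^-2 M
% ionization = x/C₀ × 100% = 3.48 × 10^-2/0.93 × 100% = 3.7%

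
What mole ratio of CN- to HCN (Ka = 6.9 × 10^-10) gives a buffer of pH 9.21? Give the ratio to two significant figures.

pKa = -log(6.9 × 10^-10) = 9.161
pH = pKa + log(r) ⇒ log(r) = 9.21 − 9.161 = +0.049
r = [CN-]/[HCN] = 10^(+0.049) = 1.12

ratio = 1.1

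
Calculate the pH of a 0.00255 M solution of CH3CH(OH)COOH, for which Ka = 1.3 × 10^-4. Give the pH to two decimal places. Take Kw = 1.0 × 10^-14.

pH = 3.29

CH3CH(OH)COOH ⇌ CH3CH(OH)COO- + H+
From the ICE table, Ka = [H+]²/(0.00255 − [H+]) = 1.3 × 10^-4.
The 5% rule fails; solving [H+]² + Ka·[H+] − Ka·C₀ = 0 exactly:
[H+] = (−Ka + √(Ka² + 4·Ka·C₀))/2 = 5.14 × 10^-4 M
pH = −log[H+] = −log(5.14 × 10^-4) = 3.29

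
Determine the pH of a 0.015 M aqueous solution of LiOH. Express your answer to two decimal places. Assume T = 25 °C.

pH = 12.18

LiOH is a strong base; [OH-] = 0.015 M.
pOH = -log(0.015) = 1.82
pH = 14.00 - 1.82 = 12.18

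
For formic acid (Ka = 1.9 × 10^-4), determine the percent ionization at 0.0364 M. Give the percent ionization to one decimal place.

7.0%

HCOOH ⇌ HCOO- + H+; let x = [H+] at equilibrium.
Ka = x²/(C₀ − x); solving the quadratic gives x = 2.54 × 10^-3 M.
Fraction ionized = 2.54 × 10^-3 / 0.0364 = 0.0698 → 7.0%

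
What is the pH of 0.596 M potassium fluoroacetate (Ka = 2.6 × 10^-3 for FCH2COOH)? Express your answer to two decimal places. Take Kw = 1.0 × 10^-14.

pH = 8.18

FCH2COO- is the conjugate base of the weak acid FCH2COOH.
Kb = Kw/Ka = 1.0×10^-14 / 2.6 × 10^-3 = 3.85 × 10^-12
From the ICE table, Kb = [OH-]²/(0.596 − [OH-]) = 3.85 × 10^-12.
Neglecting [OH-] in the denominator: [OH-] = √(3.85 × 10^-12 × 0.596) = 1.51 × 10^-6 M
Check: 0.00025% ionized — well under 5%, approximation valid.
pOH = −log(1.51 × 10^-6) = 5.82; pH = 14.00 − 5.82 = 8.18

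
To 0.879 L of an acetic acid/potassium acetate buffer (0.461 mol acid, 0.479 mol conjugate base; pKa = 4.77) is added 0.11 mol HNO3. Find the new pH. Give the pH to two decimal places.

pH = 4.58

Added H+ converts CH3COO- to CH3COOH: CH3COOH → 0.571 mol, CH3COO- → 0.369 mol.
Henderson–Hasselbalch with mole ratio 0.369/0.571: pH = 4.77 + (-0.190)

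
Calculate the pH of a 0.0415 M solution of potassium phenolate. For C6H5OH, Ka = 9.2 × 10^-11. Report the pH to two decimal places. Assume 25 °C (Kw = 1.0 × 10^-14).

pH = 11.32

C6H5O- is the conjugate base of the weak acid C6H5OH.
Kb = Kw/Ka = 1.0×10^-14 / 9.2 × 10^-11 = 1.09 × 10^-4
Let x = [OH-] at equilibrium. Kb = x²/(0.0415 − x).
Here C₀/Kb ≈ 381, so the small-x approximation fails. Use the quadratic:
x = (−Kb + √(Kb² + 4·Kb·C₀))/2 = 2.07 × 10^-3 M
pOH = −log(2.07 × 10^-3) = 2.68; pH = 14.00 − 2.68 = 11.32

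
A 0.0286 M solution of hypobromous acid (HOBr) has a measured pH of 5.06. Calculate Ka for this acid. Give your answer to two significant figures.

[H+] = 10^(-5.06) = 8.71 × 10^-6 M
At equilibrium [HA] = 0.0286 − 8.71 × 10^-6 = 2.86 × 10^-2 M
Ka = [H+][A-]/[HA] = (8.71 × 10^-6)² / 2.86 × 10^-2 = 2.7 × 10^-9

Ka = 2.7 × 10^-9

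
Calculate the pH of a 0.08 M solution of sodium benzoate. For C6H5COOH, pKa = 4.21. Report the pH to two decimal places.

pH = 8.56

C6H5COO- is the conjugate base of the weak acid C6H5COOH.
Ka = 10^(−4.21) = 6.17 × 10^-5
Kb = Kw/Ka = 1.0×10^-14 / 6.17 × 10^-5 = 1.62 × 10^-10
From the ICE table, Kb = x²/(0.08 − x) = 1.62 × 10^-10.
Since Kb ≪ C₀, x ≈ √(Kb·C₀) = 3.60 × 10^-6 M.
Check: 0.0045% ionized — well under 5%, approximation valid.
pOH = −log(3.60 × 10^-6) = 5.44; pH = 14.00 − 5.44 = 8.56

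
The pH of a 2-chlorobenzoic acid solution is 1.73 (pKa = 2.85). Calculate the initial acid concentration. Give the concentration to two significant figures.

C₀ = 2.6 × 10^-1 M

[H+] = 10^(-1.73) = 1.86 × 10^-2 M = x
Ka = 10^(−2.85) = 1.41 × 10^-3
Ka = x²/(C₀ − x) ⇒ C₀ = x + x²/Ka
C₀ = 1.86 × 10^-2 + (1.86 × 10^-2)²/(1.41 × 10^-3) = 2.64 × 10^-1 M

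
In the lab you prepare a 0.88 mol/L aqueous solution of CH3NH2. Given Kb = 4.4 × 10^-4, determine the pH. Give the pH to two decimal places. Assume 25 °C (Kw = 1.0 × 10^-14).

pH = 12.29

CH3NH2 + H2O ⇌ CH3NH3+ + OH-
From the ICE table, Kb = [OH-]²/(0.88 − [OH-]) = 4.4 × 10^-4.
Assume [OH-] ≪ 0.88: [OH-] ≈ √(4.4 × 10^-4 × 0.88) = 1.97 × 10^-2 M
([OH-]/C₀ = 2.2% < 5%, so the approximation holds.)
pOH = 1.71, so pH = 14.00 − pOH = 12.29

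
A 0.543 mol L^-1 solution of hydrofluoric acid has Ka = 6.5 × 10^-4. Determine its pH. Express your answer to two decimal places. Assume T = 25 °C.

HF ⇌ F- + H+
Ka = [H+]²/(0.543 − [H+]) = 6.5 × 10^-4
Assume [H+] ≪ 0.543: [H+] ≈ √(6.5 × 10^-4 × 0.543) = 1.88 × 10^-2 M
Check: 3.5% ionized — well under 5%, approximation valid.
pH = −log[H+] = −log(1.88 × 10^-2) = 1.73

pH = 1.73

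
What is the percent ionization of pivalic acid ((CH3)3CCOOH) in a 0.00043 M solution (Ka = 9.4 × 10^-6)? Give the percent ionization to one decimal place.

(CH3)3CCOOH ⇌ (CH3)3CCOO- + H+; let x = [H+] at equilibrium.
Solve x² + 9.4e-06x − 4.04e-09 = 0 → x = 5.91 × 10^-5 M
% ionization = x/C₀ × 100% = 5.91 × 10^-5/0.00043 × 100% = 13.7%

13.7%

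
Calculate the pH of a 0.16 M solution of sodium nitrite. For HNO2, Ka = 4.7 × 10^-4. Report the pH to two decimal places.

pH = 8.27

NO2- is the conjugate base of the weak acid HNO2.
Kb = Kw/Ka = 1.0×10^-14 / 4.7 × 10^-4 = 2.13 × 10^-11
From the ICE table, Kb = [OH-]²/(0.16 − [OH-]) = 2.13 × 10^-11.
Neglecting [OH-] in the denominator: [OH-] = √(2.13 × 10^-11 × 0.16) = 1.85 × 10^-6 M
([OH-]/C₀ = 0.0012% < 5%, so the approximation holds.)
pOH = −log(1.85 × 10^-6) = 5.73; pH = 14.00 − 5.73 = 8.27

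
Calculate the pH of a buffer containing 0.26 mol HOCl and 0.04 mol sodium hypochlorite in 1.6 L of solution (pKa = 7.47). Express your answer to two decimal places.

Using pH = pKa + log([base]/[acid]) with [base]/[acid] = 0.04/0.26:
pH = 7.47 + (-0.813) = 6.66

pH = 6.66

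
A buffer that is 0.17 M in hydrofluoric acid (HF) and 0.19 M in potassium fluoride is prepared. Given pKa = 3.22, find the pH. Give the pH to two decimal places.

Henderson–Hasselbalch: pH = pKa + log([F-]/[HF]) = 3.22 + log(0.19/0.17)
pH = 3.22 + (+0.048) = 3.27

pH = 3.27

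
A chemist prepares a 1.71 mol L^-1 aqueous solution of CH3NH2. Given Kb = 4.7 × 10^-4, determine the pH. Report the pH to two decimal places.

CH3NH2 + H2O ⇌ CH3NH3+ + OH-
Kb = [OH-]²/(1.71 − [OH-]) = 4.7 × 10^-4
Since Kb ≪ C₀, [OH-] ≈ √(Kb·C₀) = 2.83 × 10^-2 M.
Check: 1.7% ionized — well under 5%, approximation valid.
pOH = −log(2.83 × 10^-2) = 1.55; pH = 14.00 − 1.55 = 12.45

pH = 12.45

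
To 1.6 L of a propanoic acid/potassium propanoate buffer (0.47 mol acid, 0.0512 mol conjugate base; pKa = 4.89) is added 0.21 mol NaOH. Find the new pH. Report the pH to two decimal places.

OH- converts CH3CH2COOH to CH3CH2COO-: CH3CH2COOH → 0.26 mol, CH3CH2COO- → 0.261 mol.
Henderson–Hasselbalch with mole ratio 0.261/0.26: pH = 4.89 + (+0.002)

pH = 4.89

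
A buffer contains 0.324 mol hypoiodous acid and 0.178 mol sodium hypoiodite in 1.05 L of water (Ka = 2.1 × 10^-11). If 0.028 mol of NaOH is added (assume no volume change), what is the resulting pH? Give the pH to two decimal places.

After neutralization: n(HOI) = 0.296 mol, n(OI-) = 0.206 mol.
pKa = −log(2.1 × 10^-11) = 10.678
pH = pKa + log(n_OI-/n_HOI) = 10.678 + log(0.206/0.296) = 10.678 + (-0.157)

pH = 10.52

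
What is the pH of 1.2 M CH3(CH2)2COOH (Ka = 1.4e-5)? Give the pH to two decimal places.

pH = 2.39

CH3(CH2)2COOH ⇌ CH3(CH2)2COO- + H+
Ka = x²/(1.2 − x) = 1.4 × 10^-5
Assume x ≪ 1.2: x ≈ √(1.4 × 10^-5 × 1.2) = 4.10 × 10^-3 M
pH = −log(4.10 × 10^-3) = 2.39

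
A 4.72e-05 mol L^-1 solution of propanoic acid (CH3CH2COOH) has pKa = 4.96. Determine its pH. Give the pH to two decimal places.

pH = 4.75

CH3CH2COOH ⇌ CH3CH2COO- + H+
Ka = 10^(−4.96) = 1.10 × 10^-5
Ka = x²/(4.72e-05 − x) = 1.10 × 10^-5
Here C₀/Ka ≈ 4.29, so the small-x approximation fails. Use the quadratic:
x = [−1.1e-05 + √(1.1e-05² + 2.08e-09)]/2 = 1.79 × 10^-5 M
pH = −log(1.79 × 10^-5) = 4.75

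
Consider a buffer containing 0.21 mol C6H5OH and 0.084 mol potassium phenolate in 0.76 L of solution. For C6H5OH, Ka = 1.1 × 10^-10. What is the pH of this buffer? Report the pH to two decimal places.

pH = 9.56

pKa = −log(1.1 × 10^-10) = 9.959
pH = pKa + log([A⁻]/[HA]) = 9.959 + log(0.084/0.21)
pH = 9.959 + (-0.398) = 9.56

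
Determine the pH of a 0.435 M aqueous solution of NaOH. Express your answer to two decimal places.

pH = 13.64

NaOH is a strong base; [OH-] = 0.435 M.
pOH = -log(0.435) = 0.36
pH = 14.00 - 0.36 = 13.64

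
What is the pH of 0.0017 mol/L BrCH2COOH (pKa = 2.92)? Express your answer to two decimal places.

BrCH2COOH ⇌ BrCH2COO- + H+
Ka = 10^(−2.92) = 1.20 × 10^-3
From the ICE table, Ka = x²/(0.0017 − x) = 1.20 × 10^-3.
x is not negligible relative to C₀; solve x² + 0.0012·x − 2.04e-06 = 0.
x = [−0.0012 + √(0.0012² + 8.16e-06)]/2 = 9.49 × 10^-4 M
pH = −log(9.49 × 10^-4) = 3.02

pH = 3.02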